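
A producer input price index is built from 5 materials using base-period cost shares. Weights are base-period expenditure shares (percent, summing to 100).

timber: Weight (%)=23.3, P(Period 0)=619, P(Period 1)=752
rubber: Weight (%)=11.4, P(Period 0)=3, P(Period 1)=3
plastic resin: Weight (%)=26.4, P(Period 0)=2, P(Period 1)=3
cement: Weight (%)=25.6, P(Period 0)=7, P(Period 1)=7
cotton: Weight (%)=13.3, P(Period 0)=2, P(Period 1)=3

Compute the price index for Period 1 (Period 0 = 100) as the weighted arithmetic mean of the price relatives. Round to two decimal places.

timber: 23.3 × (752/619) = 23.3 × 1.214863 = 28.3063
rubber: 11.4 × (3/3) = 11.4 × 1.000000 = 11.4000
plastic resin: 26.4 × (3/2) = 26.4 × 1.500000 = 39.6000
cement: 25.6 × (7/7) = 25.6 × 1.000000 = 25.6000
cotton: 13.3 × (3/2) = 13.3 × 1.500000 = 19.9500
Index = Σ wᵢ·(p₁ᵢ/p₀ᵢ) = 28.3063 + 11.4000 + 39.6000 + 25.6000 + 19.9500 = 124.8563

124.86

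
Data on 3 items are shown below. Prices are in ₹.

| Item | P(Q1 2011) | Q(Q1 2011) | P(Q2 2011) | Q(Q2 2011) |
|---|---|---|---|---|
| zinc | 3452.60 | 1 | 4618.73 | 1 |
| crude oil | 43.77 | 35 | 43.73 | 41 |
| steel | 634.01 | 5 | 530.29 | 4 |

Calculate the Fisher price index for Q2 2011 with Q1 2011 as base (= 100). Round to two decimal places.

Laspeyres component (base-period weights):
ΣP(Q2 2011)Q(Q1 2011) = 4618.73×1 + 43.73×35 + 530.29×5 = 4618.73 + 1530.55 + 2651.45 = 8800.73
ΣP(Q1 2011)Q(Q1 2011) = 3452.60×1 + 43.77×35 + 634.01×5 = 3452.6 + 1531.95 + 3170.05 = 8154.6
L = 8800.73 / 8154.6 × 100 = 107.9235
Paasche component (current-period weights):
ΣP(Q2 2011)Q(Q2 2011) = 4618.73×1 + 43.73×41 + 530.29×4 = 4618.73 + 1792.93 + 2121.16 = 8532.82
ΣP(Q1 2011)Q(Q2 2011) = 3452.60×1 + 43.77×41 + 634.01×4 = 3452.6 + 1794.57 + 2536.04 = 7783.21
P = 8532.82 / 7783.21 × 100 = 109.6311
Fisher = √(L × P) = √(107.9235 × 109.6311) = 108.7740

108.77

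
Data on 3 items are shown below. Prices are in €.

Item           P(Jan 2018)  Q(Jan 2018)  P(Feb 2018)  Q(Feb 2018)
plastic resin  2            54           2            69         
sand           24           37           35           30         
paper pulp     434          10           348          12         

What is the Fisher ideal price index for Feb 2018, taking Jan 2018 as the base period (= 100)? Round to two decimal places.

Laspeyres component (base-period weights):
ΣP(Feb 2018)Q(Jan 2018) = 2×54 + 35×37 + 348×10 = 108 + 1295 + 3480 = 4883
ΣP(Jan 2018)Q(Jan 2018) = 2×54 + 24×37 + 434×10 = 108 + 888 + 4340 = 5336
L = 4883 / 5336 × 100 = 91.5105
Paasche component (current-period weights):
ΣP(Feb 2018)Q(Feb 2018) = 2×69 + 35×30 + 348×12 = 138 + 1050 + 4176 = 5364
ΣP(Jan 2018)Q(Feb 2018) = 2×69 + 24×30 + 434×12 = 138 + 720 + 5208 = 6066
P = 5364 / 6066 × 100 = 88.4273
Fisher = √(L × P) = √(91.5105 × 88.4273) = 89.9557

89.96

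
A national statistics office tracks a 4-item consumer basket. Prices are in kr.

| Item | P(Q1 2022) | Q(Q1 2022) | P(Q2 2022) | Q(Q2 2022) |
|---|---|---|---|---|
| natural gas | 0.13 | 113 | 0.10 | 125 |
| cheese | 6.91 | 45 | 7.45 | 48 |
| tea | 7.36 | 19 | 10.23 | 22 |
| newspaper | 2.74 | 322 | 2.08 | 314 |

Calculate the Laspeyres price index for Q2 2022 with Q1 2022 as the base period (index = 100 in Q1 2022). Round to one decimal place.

89.8

Laspeyres price index uses base-period quantities as weights.
ΣP(Q2 2022)·Q(Q1 2022) = 0.10×113 + 7.45×45 + 10.23×19 + 2.08×322 = 11.3 + 335.25 + 194.37 + 669.76 = 1210.68
ΣP(Q1 2022)·Q(Q1 2022) = 0.13×113 + 6.91×45 + 7.36×19 + 2.74×322 = 14.69 + 310.95 + 139.84 + 882.28 = 1347.76
Index = 1210.68 / 1347.76 × 100 = 89.8290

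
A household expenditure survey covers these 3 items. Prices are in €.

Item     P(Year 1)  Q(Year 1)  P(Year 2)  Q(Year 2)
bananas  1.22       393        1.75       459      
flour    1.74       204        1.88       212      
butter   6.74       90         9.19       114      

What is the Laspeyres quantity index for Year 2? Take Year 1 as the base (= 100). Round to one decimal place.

117.8

Laspeyres quantity index uses base-period prices as weights.
ΣP(Year 1)·Q(Year 2) = 1.22×459 + 1.74×212 + 6.74×114 = 559.98 + 368.88 + 768.36 = 1697.22
ΣP(Year 1)·Q(Year 1) = 1.22×393 + 1.74×204 + 6.74×90 = 479.46 + 354.96 + 606.6 = 1441.02
Index = 1697.22 / 1441.02 × 100 = 117.7791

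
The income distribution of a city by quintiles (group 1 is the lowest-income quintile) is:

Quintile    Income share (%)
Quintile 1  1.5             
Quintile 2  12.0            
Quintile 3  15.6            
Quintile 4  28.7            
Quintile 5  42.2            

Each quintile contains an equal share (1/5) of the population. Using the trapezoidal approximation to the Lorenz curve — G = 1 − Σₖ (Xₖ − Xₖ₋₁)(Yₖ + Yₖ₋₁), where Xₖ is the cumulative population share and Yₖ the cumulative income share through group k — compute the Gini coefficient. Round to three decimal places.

0.392

Cumulative income shares Yₖ: 0.0150, 0.1350, 0.2910, 0.5780, 1.0000
Σ (Xₖ−Xₖ₋₁)(Yₖ+Yₖ₋₁) = (1/5)(0.0150+0.0000) + (1/5)(0.1350+0.0150) + (1/5)(0.2910+0.1350) + (1/5)(0.5780+0.2910) + (1/5)(1.0000+0.5780)
  = 0.0030 + 0.0300 + 0.0852 + 0.1738 + 0.3156 = 0.6076
G = 1 − 0.6076 = 0.3924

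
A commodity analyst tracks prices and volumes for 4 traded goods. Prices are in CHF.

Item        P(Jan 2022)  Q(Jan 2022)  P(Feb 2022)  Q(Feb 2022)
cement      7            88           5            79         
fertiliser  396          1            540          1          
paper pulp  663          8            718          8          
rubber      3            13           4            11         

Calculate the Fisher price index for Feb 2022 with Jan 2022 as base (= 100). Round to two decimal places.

106.79

Laspeyres component (base-period weights):
ΣP(Feb 2022)Q(Jan 2022) = 5×88 + 540×1 + 718×8 + 4×13 = 440 + 540 + 5744 + 52 = 6776
ΣP(Jan 2022)Q(Jan 2022) = 7×88 + 396×1 + 663×8 + 3×13 = 616 + 396 + 5304 + 39 = 6355
L = 6776 / 6355 × 100 = 106.6247
Paasche component (current-period weights):
ΣP(Feb 2022)Q(Feb 2022) = 5×79 + 540×1 + 718×8 + 4×11 = 395 + 540 + 5744 + 44 = 6723
ΣP(Jan 2022)Q(Feb 2022) = 7×79 + 396×1 + 663×8 + 3×11 = 553 + 396 + 5304 + 33 = 6286
P = 6723 / 6286 × 100 = 106.9520
Fisher = √(L × P) = √(106.6247 × 106.9520) = 106.7882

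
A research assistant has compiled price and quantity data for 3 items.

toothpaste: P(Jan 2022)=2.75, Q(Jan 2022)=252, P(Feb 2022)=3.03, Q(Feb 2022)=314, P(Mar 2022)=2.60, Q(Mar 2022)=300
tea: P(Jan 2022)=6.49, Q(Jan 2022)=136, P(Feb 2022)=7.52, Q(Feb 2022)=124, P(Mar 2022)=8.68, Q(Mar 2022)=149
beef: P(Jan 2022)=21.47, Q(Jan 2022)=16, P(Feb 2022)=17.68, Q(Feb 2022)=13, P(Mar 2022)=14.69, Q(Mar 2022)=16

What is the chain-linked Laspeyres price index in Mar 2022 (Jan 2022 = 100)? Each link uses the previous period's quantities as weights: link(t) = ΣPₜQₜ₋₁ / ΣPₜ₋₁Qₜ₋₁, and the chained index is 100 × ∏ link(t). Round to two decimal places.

106.28

Link Jan 2022→Feb 2022:
ΣP(Feb 2022)Q(Jan 2022) = 3.03×252 + 7.52×136 + 17.68×16 = 763.56 + 1022.72 + 282.88 = 2069.16
ΣP(Jan 2022)Q(Jan 2022) = 2.75×252 + 6.49×136 + 21.47×16 = 693 + 882.64 + 343.52 = 1919.16
link = 2069.16/1919.16 = 1.078159
Link Feb 2022→Mar 2022:
ΣP(Mar 2022)Q(Feb 2022) = 2.60×314 + 8.68×124 + 14.69×13 = 816.4 + 1076.32 + 190.97 = 2083.69
ΣP(Feb 2022)Q(Feb 2022) = 3.03×314 + 7.52×124 + 17.68×13 = 951.42 + 932.48 + 229.84 = 2113.74
link = 2083.69/2113.74 = 0.985783
Chained index = 100 × 1.078159 × 0.985783 = 106.2832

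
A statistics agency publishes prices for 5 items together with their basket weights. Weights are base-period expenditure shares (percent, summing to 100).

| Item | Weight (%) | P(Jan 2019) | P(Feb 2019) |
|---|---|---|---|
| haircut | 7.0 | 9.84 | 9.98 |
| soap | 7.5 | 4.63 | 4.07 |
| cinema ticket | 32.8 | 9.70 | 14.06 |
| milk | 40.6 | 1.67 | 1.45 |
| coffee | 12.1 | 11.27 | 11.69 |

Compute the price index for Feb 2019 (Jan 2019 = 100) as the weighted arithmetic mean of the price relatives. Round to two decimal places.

haircut: 7.0 × (9.98/9.84) = 7.0 × 1.014228 = 7.0996
soap: 7.5 × (4.07/4.63) = 7.5 × 0.879050 = 6.5929
cinema ticket: 32.8 × (14.06/9.70) = 32.8 × 1.449485 = 47.5431
milk: 40.6 × (1.45/1.67) = 40.6 × 0.868263 = 35.2515
coffee: 12.1 × (11.69/11.27) = 12.1 × 1.037267 = 12.5509
Index = Σ wᵢ·(p₁ᵢ/p₀ᵢ) = 7.0996 + 6.5929 + 47.5431 + 35.2515 + 12.5509 = 109.0380

109.04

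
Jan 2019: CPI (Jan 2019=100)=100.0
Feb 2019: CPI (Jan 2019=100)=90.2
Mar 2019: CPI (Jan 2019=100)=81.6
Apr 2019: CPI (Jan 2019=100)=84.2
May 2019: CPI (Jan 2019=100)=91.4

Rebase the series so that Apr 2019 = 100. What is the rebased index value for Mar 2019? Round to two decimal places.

96.91

Rebased(Mar 2019) = 81.6 / 84.2 × 100 = 96.9121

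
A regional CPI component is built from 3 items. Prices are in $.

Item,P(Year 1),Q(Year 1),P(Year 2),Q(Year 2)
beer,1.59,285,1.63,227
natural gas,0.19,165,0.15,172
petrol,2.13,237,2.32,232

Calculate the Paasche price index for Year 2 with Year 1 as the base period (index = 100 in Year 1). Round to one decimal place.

105.2

Paasche price index uses current-period quantities as weights.
ΣP(Year 2)·Q(Year 2) = 1.63×227 + 0.15×172 + 2.32×232 = 370.01 + 25.8 + 538.24 = 934.05
ΣP(Year 1)·Q(Year 2) = 1.59×227 + 0.19×172 + 2.13×232 = 360.93 + 32.68 + 494.16 = 887.77
Index = 934.05 / 887.77 × 100 = 105.2131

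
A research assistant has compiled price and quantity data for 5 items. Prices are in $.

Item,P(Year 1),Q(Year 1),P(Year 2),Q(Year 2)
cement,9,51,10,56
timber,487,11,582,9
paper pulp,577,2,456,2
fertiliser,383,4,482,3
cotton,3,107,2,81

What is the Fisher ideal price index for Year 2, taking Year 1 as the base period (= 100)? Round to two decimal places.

112.43

Laspeyres component (base-period weights):
ΣP(Year 2)Q(Year 1) = 10×51 + 582×11 + 456×2 + 482×4 + 2×107 = 510 + 6402 + 912 + 1928 + 214 = 9966
ΣP(Year 1)Q(Year 1) = 9×51 + 487×11 + 577×2 + 383×4 + 3×107 = 459 + 5357 + 1154 + 1532 + 321 = 8823
L = 9966 / 8823 × 100 = 112.9548
Paasche component (current-period weights):
ΣP(Year 2)Q(Year 2) = 10×56 + 582×9 + 456×2 + 482×3 + 2×81 = 560 + 5238 + 912 + 1446 + 162 = 8318
ΣP(Year 1)Q(Year 2) = 9×56 + 487×9 + 577×2 + 383×3 + 3×81 = 504 + 4383 + 1154 + 1149 + 243 = 7433
P = 8318 / 7433 × 100 = 111.9064
Fisher = √(L × P) = √(112.9548 × 111.9064) = 112.4293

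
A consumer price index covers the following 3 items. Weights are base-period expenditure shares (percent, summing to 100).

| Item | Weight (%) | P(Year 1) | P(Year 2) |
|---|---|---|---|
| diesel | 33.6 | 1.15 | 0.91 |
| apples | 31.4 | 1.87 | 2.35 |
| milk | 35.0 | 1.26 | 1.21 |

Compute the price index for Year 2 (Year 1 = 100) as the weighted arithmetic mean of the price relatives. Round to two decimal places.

99.66

diesel: 33.6 × (0.91/1.15) = 33.6 × 0.791304 = 26.5878
apples: 31.4 × (2.35/1.87) = 31.4 × 1.256684 = 39.4599
milk: 35.0 × (1.21/1.26) = 35.0 × 0.960317 = 33.6111
Index = Σ wᵢ·(p₁ᵢ/p₀ᵢ) = 26.5878 + 39.4599 + 33.6111 = 99.6588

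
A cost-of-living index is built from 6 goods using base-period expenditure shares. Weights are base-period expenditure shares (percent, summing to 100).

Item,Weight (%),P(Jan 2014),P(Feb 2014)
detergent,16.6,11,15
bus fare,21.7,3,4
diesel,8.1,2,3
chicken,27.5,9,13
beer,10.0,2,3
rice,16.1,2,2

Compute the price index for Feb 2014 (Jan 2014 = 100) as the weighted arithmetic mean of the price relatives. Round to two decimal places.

134.54

detergent: 16.6 × (15/11) = 16.6 × 1.363636 = 22.6364
bus fare: 21.7 × (4/3) = 21.7 × 1.333333 = 28.9333
diesel: 8.1 × (3/2) = 8.1 × 1.500000 = 12.1500
chicken: 27.5 × (13/9) = 27.5 × 1.444444 = 39.7222
beer: 10.0 × (3/2) = 10.0 × 1.500000 = 15.0000
rice: 16.1 × (2/2) = 16.1 × 1.000000 = 16.1000
Index = Σ wᵢ·(p₁ᵢ/p₀ᵢ) = 22.6364 + 28.9333 + 12.1500 + 39.7222 + 15.0000 + 16.1000 = 134.5419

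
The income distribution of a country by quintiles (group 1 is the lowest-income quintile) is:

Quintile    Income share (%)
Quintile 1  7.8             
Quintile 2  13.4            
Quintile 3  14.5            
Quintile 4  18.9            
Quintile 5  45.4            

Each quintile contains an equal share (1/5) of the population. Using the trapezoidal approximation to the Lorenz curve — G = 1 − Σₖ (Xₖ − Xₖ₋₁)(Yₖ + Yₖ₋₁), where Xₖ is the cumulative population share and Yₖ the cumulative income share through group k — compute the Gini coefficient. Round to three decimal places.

Cumulative income shares Yₖ: 0.0780, 0.2120, 0.3570, 0.5460, 1.0000
Σ (Xₖ−Xₖ₋₁)(Yₖ+Yₖ₋₁) = (1/5)(0.0780+0.0000) + (1/5)(0.2120+0.0780) + (1/5)(0.3570+0.2120) + (1/5)(0.5460+0.3570) + (1/5)(1.0000+0.5460)
  = 0.0156 + 0.0580 + 0.1138 + 0.1806 + 0.3092 = 0.6772
G = 1 − 0.6772 = 0.3228

0.323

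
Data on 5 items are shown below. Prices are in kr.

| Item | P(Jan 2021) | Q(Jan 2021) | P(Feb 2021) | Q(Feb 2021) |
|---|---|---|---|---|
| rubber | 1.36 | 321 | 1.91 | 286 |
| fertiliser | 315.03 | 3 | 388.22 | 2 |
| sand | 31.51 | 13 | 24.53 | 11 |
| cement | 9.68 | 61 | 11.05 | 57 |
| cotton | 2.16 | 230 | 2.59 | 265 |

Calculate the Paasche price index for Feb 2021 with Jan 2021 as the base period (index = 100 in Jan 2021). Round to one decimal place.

116.8

Paasche price index uses current-period quantities as weights.
ΣP(Feb 2021)·Q(Feb 2021) = 1.91×286 + 388.22×2 + 24.53×11 + 11.05×57 + 2.59×265 = 546.26 + 776.44 + 269.83 + 629.85 + 686.35 = 2908.73
ΣP(Jan 2021)·Q(Feb 2021) = 1.36×286 + 315.03×2 + 31.51×11 + 9.68×57 + 2.16×265 = 388.96 + 630.06 + 346.61 + 551.76 + 572.4 = 2489.79
Index = 2908.73 / 2489.79 × 100 = 116.8263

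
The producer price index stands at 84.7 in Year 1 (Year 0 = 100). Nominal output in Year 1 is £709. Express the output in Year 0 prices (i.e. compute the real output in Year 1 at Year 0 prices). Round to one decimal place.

837.1

Real = Nominal ÷ (Index/100) = 709 ÷ (84.7/100)
     = 709 ÷ 0.847 = 837.0720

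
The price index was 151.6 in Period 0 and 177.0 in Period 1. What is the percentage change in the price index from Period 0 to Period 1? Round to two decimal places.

16.75%

Change = (177.0 − 151.6) / 151.6 × 100
       = 25.4 / 151.6 × 100 = 16.7546%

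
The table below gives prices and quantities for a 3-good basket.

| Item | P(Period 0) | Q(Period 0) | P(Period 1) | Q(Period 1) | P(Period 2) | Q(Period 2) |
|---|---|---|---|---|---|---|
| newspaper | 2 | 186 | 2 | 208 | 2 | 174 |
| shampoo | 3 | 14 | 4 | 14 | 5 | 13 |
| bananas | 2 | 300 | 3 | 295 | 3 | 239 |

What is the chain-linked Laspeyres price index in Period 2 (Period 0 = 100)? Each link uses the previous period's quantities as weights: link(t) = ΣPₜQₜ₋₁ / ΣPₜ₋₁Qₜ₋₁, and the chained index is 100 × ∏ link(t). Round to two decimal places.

Link Period 0→Period 1:
ΣP(Period 1)Q(Period 0) = 2×186 + 4×14 + 3×300 = 372 + 56 + 900 = 1328
ΣP(Period 0)Q(Period 0) = 2×186 + 3×14 + 2×300 = 372 + 42 + 600 = 1014
link = 1328/1014 = 1.309665
Link Period 1→Period 2:
ΣP(Period 2)Q(Period 1) = 2×208 + 5×14 + 3×295 = 416 + 70 + 885 = 1371
ΣP(Period 1)Q(Period 1) = 2×208 + 4×14 + 3×295 = 416 + 56 + 885 = 1357
link = 1371/1357 = 1.010317
Chained index = 100 × 1.309665 × 1.010317 = 132.3176

132.32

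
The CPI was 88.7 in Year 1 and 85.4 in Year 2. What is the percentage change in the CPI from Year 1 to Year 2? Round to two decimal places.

-3.72%

Change = (85.4 − 88.7) / 88.7 × 100
       = -3.3 / 88.7 × 100 = -3.7204%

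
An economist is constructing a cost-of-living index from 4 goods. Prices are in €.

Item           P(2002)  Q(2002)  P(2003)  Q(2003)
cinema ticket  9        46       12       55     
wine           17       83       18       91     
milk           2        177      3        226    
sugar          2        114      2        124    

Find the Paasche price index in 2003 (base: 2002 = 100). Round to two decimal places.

Paasche price index uses current-period quantities as weights.
ΣP(2003)·Q(2003) = 12×55 + 18×91 + 3×226 + 2×124 = 660 + 1638 + 678 + 248 = 3224
ΣP(2002)·Q(2003) = 9×55 + 17×91 + 2×226 + 2×124 = 495 + 1547 + 452 + 248 = 2742
Index = 3224 / 2742 × 100 = 117.5784

117.58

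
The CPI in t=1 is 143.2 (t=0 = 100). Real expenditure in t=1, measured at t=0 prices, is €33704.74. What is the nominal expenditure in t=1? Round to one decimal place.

48265.2

Nominal = Real × (Index/100) = 33704.74 × (143.2/100)
        = 33704.74 × 1.432 = 48265.1877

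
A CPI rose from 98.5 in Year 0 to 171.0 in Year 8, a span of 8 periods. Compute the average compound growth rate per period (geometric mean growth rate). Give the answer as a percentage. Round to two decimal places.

Growth factor = (171.0/98.5)^(1/8) = (1.736041)^(1/8) = 1.071384
Growth rate = 1.071384 − 1 = 0.071384 = 7.1384%

7.14%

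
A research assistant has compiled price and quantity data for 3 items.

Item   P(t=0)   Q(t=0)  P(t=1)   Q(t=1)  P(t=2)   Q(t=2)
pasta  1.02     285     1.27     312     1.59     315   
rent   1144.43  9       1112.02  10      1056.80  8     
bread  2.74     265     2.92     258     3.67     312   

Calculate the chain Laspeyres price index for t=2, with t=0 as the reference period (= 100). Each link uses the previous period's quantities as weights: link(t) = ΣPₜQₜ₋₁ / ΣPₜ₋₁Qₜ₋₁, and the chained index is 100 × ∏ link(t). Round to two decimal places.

96.40

Link t=0→t=1:
ΣP(t=1)Q(t=0) = 1.27×285 + 1112.02×9 + 2.92×265 = 361.95 + 10008.18 + 773.8 = 11143.93
ΣP(t=0)Q(t=0) = 1.02×285 + 1144.43×9 + 2.74×265 = 290.7 + 10299.87 + 726.1 = 11316.67
link = 11143.93/11316.67 = 0.984736
Link t=1→t=2:
ΣP(t=2)Q(t=1) = 1.59×312 + 1056.80×10 + 3.67×258 = 496.08 + 10568 + 946.86 = 12010.94
ΣP(t=1)Q(t=1) = 1.27×312 + 1112.02×10 + 2.92×258 = 396.24 + 11120.2 + 753.36 = 12269.8
link = 12010.94/12269.8 = 0.978903
Chained index = 100 × 0.984736 × 0.978903 = 96.3960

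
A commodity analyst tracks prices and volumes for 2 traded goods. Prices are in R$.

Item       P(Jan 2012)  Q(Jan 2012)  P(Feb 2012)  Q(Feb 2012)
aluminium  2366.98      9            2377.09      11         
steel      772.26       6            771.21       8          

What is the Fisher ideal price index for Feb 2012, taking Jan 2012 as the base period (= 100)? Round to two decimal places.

100.32

Laspeyres component (base-period weights):
ΣP(Feb 2012)Q(Jan 2012) = 2377.09×9 + 771.21×6 = 21393.81 + 4627.26 = 26021.07
ΣP(Jan 2012)Q(Jan 2012) = 2366.98×9 + 772.26×6 = 21302.82 + 4633.56 = 25936.38
L = 26021.07 / 25936.38 × 100 = 100.3265
Paasche component (current-period weights):
ΣP(Feb 2012)Q(Feb 2012) = 2377.09×11 + 771.21×8 = 26147.99 + 6169.68 = 32317.67
ΣP(Jan 2012)Q(Feb 2012) = 2366.98×11 + 772.26×8 = 26036.78 + 6178.08 = 32214.86
P = 32317.67 / 32214.86 × 100 = 100.3191
Fisher = √(L × P) = √(100.3265 × 100.3191) = 100.3228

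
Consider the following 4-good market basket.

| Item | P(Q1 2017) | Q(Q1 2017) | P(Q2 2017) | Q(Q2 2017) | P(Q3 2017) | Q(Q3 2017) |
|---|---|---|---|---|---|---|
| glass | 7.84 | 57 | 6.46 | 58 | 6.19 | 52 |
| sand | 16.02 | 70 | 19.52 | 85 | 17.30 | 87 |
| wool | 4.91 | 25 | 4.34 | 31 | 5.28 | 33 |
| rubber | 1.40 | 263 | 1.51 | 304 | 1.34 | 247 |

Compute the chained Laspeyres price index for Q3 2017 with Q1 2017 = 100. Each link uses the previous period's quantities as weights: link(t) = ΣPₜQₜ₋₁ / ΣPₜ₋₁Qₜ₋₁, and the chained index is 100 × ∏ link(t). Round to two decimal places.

Link Q1 2017→Q2 2017:
ΣP(Q2 2017)Q(Q1 2017) = 6.46×57 + 19.52×70 + 4.34×25 + 1.51×263 = 368.22 + 1366.4 + 108.5 + 397.13 = 2240.25
ΣP(Q1 2017)Q(Q1 2017) = 7.84×57 + 16.02×70 + 4.91×25 + 1.40×263 = 446.88 + 1121.4 + 122.75 + 368.2 = 2059.23
link = 2240.25/2059.23 = 1.087907
Link Q2 2017→Q3 2017:
ΣP(Q3 2017)Q(Q2 2017) = 6.19×58 + 17.30×85 + 5.28×31 + 1.34×304 = 359.02 + 1470.5 + 163.68 + 407.36 = 2400.56
ΣP(Q2 2017)Q(Q2 2017) = 6.46×58 + 19.52×85 + 4.34×31 + 1.51×304 = 374.68 + 1659.2 + 134.54 + 459.04 = 2627.46
link = 2400.56/2627.46 = 0.913643
Chained index = 100 × 1.087907 × 0.913643 = 99.3958

99.40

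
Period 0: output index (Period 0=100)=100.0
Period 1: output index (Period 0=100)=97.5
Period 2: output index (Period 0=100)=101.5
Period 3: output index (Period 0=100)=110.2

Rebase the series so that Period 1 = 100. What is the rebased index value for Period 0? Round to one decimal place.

Rebased(Period 0) = 100.0 / 97.5 × 100 = 102.5641

102.6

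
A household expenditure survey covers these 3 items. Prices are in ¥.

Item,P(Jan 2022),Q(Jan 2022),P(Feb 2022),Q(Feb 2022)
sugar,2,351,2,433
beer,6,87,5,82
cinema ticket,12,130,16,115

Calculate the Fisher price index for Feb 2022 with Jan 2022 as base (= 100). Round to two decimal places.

Laspeyres component (base-period weights):
ΣP(Feb 2022)Q(Jan 2022) = 2×351 + 5×87 + 16×130 = 702 + 435 + 2080 = 3217
ΣP(Jan 2022)Q(Jan 2022) = 2×351 + 6×87 + 12×130 = 702 + 522 + 1560 = 2784
L = 3217 / 2784 × 100 = 115.5532
Paasche component (current-period weights):
ΣP(Feb 2022)Q(Feb 2022) = 2×433 + 5×82 + 16×115 = 866 + 410 + 1840 = 3116
ΣP(Jan 2022)Q(Feb 2022) = 2×433 + 6×82 + 12×115 = 866 + 492 + 1380 = 2738
P = 3116 / 2738 × 100 = 113.8057
Fisher = √(L × P) = √(115.5532 × 113.8057) = 114.6761

114.68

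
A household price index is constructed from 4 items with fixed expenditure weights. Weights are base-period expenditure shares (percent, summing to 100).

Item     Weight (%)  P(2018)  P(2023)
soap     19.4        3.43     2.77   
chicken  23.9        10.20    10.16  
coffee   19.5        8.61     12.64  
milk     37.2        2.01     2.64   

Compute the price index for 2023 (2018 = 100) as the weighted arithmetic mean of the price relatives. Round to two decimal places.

soap: 19.4 × (2.77/3.43) = 19.4 × 0.807580 = 15.6671
chicken: 23.9 × (10.16/10.20) = 23.9 × 0.996078 = 23.8063
coffee: 19.5 × (12.64/8.61) = 19.5 × 1.468060 = 28.6272
milk: 37.2 × (2.64/2.01) = 37.2 × 1.313433 = 48.8597
Index = Σ wᵢ·(p₁ᵢ/p₀ᵢ) = 15.6671 + 23.8063 + 28.6272 + 48.8597 = 116.9602

116.96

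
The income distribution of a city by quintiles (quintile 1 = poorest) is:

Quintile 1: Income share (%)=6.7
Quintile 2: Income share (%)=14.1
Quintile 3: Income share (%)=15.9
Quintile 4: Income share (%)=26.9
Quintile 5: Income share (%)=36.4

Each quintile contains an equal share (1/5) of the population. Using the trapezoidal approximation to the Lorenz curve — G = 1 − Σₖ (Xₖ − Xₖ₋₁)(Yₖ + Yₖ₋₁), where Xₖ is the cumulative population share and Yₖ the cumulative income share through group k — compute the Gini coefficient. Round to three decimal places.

0.289

Cumulative income shares Yₖ: 0.0670, 0.2080, 0.3670, 0.6360, 1.0000
Σ (Xₖ−Xₖ₋₁)(Yₖ+Yₖ₋₁) = (1/5)(0.0670+0.0000) + (1/5)(0.2080+0.0670) + (1/5)(0.3670+0.2080) + (1/5)(0.6360+0.3670) + (1/5)(1.0000+0.6360)
  = 0.0134 + 0.0550 + 0.1150 + 0.2006 + 0.3272 = 0.7112
G = 1 − 0.7112 = 0.2888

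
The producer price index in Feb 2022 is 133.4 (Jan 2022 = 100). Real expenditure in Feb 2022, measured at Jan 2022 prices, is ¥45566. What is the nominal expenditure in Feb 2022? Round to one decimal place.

60785.0

Nominal = Real × (Index/100) = 45566 × (133.4/100)
        = 45566 × 1.334 = 60785.0440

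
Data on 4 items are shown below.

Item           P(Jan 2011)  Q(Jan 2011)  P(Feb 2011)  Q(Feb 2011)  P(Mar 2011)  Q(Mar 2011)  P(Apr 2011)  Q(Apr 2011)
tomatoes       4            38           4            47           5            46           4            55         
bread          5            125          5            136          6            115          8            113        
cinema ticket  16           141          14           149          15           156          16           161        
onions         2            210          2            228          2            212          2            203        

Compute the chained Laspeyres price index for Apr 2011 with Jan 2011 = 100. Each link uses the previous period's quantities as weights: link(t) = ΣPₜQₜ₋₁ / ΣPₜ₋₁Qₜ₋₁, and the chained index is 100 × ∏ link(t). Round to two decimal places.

110.07

Link Jan 2011→Feb 2011:
ΣP(Feb 2011)Q(Jan 2011) = 4×38 + 5×125 + 14×141 + 2×210 = 152 + 625 + 1974 + 420 = 3171
ΣP(Jan 2011)Q(Jan 2011) = 4×38 + 5×125 + 16×141 + 2×210 = 152 + 625 + 2256 + 420 = 3453
link = 3171/3453 = 0.918332
Link Feb 2011→Mar 2011:
ΣP(Mar 2011)Q(Feb 2011) = 5×47 + 6×136 + 15×149 + 2×228 = 235 + 816 + 2235 + 456 = 3742
ΣP(Feb 2011)Q(Feb 2011) = 4×47 + 5×136 + 14×149 + 2×228 = 188 + 680 + 2086 + 456 = 3410
link = 3742/3410 = 1.097361
Link Mar 2011→Apr 2011:
ΣP(Apr 2011)Q(Mar 2011) = 4×46 + 8×115 + 16×156 + 2×212 = 184 + 920 + 2496 + 424 = 4024
ΣP(Mar 2011)Q(Mar 2011) = 5×46 + 6×115 + 15×156 + 2×212 = 230 + 690 + 2340 + 424 = 3684
link = 4024/3684 = 1.092291
Chained index = 100 × 0.918332 × 1.097361 × 1.092291 = 110.0747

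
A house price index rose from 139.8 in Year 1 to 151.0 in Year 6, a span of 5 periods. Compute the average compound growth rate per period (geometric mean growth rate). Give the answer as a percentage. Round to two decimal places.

Growth factor = (151.0/139.8)^(1/5) = (1.080114)^(1/5) = 1.015533
Growth rate = 1.015533 − 1 = 0.015533 = 1.5533%

1.55%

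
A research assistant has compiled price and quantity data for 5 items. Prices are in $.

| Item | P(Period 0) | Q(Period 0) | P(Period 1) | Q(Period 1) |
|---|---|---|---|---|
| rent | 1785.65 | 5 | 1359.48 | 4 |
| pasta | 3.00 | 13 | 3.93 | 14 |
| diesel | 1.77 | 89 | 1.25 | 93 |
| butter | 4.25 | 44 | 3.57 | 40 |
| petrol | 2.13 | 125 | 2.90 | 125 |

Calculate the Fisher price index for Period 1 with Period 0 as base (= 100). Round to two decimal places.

78.31

Laspeyres component (base-period weights):
ΣP(Period 1)Q(Period 0) = 1359.48×5 + 3.93×13 + 1.25×89 + 3.57×44 + 2.90×125 = 6797.4 + 51.09 + 111.25 + 157.08 + 362.5 = 7479.32
ΣP(Period 0)Q(Period 0) = 1785.65×5 + 3.00×13 + 1.77×89 + 4.25×44 + 2.13×125 = 8928.25 + 39 + 157.53 + 187 + 266.25 = 9578.03
L = 7479.32 / 9578.03 × 100 = 78.0883
Paasche component (current-period weights):
ΣP(Period 1)Q(Period 1) = 1359.48×4 + 3.93×14 + 1.25×93 + 3.57×40 + 2.90×125 = 5437.92 + 55.02 + 116.25 + 142.8 + 362.5 = 6114.49
ΣP(Period 0)Q(Period 1) = 1785.65×4 + 3.00×14 + 1.77×93 + 4.25×40 + 2.13×125 = 7142.6 + 42 + 164.61 + 170 + 266.25 = 7785.46
P = 6114.49 / 7785.46 × 100 = 78.5373
Fisher = √(L × P) = √(78.0883 × 78.5373) = 78.3125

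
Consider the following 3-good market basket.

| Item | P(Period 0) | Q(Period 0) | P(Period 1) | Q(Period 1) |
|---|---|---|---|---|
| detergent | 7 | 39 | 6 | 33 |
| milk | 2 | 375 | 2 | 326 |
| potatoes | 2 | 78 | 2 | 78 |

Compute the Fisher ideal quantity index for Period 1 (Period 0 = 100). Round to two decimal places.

88.19

Laspeyres component (base-period weights):
ΣP(Period 0)Q(Period 1) = 7×33 + 2×326 + 2×78 = 231 + 652 + 156 = 1039
ΣP(Period 0)Q(Period 0) = 7×39 + 2×375 + 2×78 = 273 + 750 + 156 = 1179
L = 1039 / 1179 × 100 = 88.1255
Paasche component (current-period weights):
ΣP(Period 1)Q(Period 1) = 6×33 + 2×326 + 2×78 = 198 + 652 + 156 = 1006
ΣP(Period 1)Q(Period 0) = 6×39 + 2×375 + 2×78 = 234 + 750 + 156 = 1140
P = 1006 / 1140 × 100 = 88.2456
Fisher = √(L × P) = √(88.1255 × 88.2456) = 88.1856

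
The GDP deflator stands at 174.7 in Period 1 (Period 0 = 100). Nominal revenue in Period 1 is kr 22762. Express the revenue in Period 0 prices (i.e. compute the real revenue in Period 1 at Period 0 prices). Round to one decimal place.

13029.2

Real = Nominal ÷ (Index/100) = 22762 ÷ (174.7/100)
     = 22762 ÷ 1.747 = 13029.1929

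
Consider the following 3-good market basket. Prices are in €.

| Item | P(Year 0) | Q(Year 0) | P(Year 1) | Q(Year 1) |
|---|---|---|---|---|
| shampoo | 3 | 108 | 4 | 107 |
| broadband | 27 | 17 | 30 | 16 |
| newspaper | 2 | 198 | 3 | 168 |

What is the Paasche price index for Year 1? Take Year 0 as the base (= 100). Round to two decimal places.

129.66

Paasche price index uses current-period quantities as weights.
ΣP(Year 1)·Q(Year 1) = 4×107 + 30×16 + 3×168 = 428 + 480 + 504 = 1412
ΣP(Year 0)·Q(Year 1) = 3×107 + 27×16 + 2×168 = 321 + 432 + 336 = 1089
Index = 1412 / 1089 × 100 = 129.6602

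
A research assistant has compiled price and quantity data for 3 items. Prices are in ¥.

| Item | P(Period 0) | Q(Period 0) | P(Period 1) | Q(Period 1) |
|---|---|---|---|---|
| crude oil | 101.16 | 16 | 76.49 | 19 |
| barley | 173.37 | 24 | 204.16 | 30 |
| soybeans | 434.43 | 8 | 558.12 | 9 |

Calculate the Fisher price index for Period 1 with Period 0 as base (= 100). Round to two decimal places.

114.31

Laspeyres component (base-period weights):
ΣP(Period 1)Q(Period 0) = 76.49×16 + 204.16×24 + 558.12×8 = 1223.84 + 4899.84 + 4464.96 = 10588.64
ΣP(Period 0)Q(Period 0) = 101.16×16 + 173.37×24 + 434.43×8 = 1618.56 + 4160.88 + 3475.44 = 9254.88
L = 10588.64 / 9254.88 × 100 = 114.4114
Paasche component (current-period weights):
ΣP(Period 1)Q(Period 1) = 76.49×19 + 204.16×30 + 558.12×9 = 1453.31 + 6124.8 + 5023.08 = 12601.19
ΣP(Period 0)Q(Period 1) = 101.16×19 + 173.37×30 + 434.43×9 = 1922.04 + 5201.1 + 3909.87 = 11033.01
P = 12601.19 / 11033.01 × 100 = 114.2135
Fisher = √(L × P) = √(114.4114 × 114.2135) = 114.3124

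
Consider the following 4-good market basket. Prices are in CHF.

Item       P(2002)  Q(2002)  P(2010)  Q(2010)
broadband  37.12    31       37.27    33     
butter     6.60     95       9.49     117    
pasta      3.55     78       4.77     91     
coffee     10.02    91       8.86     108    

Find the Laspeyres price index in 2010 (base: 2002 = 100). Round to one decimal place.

109.1

Laspeyres price index uses base-period quantities as weights.
ΣP(2010)·Q(2002) = 37.27×31 + 9.49×95 + 4.77×78 + 8.86×91 = 1155.37 + 901.55 + 372.06 + 806.26 = 3235.24
ΣP(2002)·Q(2002) = 37.12×31 + 6.60×95 + 3.55×78 + 10.02×91 = 1150.72 + 627 + 276.9 + 911.82 = 2966.44
Index = 3235.24 / 2966.44 × 100 = 109.0614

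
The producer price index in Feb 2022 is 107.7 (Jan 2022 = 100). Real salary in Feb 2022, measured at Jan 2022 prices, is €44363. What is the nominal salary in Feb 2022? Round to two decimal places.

47778.95

Nominal = Real × (Index/100) = 44363 × (107.7/100)
        = 44363 × 1.077 = 47778.9510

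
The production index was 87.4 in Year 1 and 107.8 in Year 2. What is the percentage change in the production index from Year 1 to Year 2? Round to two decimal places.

23.34%

Change = (107.8 − 87.4) / 87.4 × 100
       = 20.4 / 87.4 × 100 = 23.3410%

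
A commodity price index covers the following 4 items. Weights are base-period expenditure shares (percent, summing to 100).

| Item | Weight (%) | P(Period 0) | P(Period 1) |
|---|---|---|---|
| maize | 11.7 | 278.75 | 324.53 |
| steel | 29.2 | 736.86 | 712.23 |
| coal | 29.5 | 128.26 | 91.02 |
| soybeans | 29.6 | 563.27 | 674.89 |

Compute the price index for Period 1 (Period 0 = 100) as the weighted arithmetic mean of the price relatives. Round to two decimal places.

98.25

maize: 11.7 × (324.53/278.75) = 11.7 × 1.164233 = 13.6215
steel: 29.2 × (712.23/736.86) = 29.2 × 0.966574 = 28.2240
coal: 29.5 × (91.02/128.26) = 29.5 × 0.709652 = 20.9347
soybeans: 29.6 × (674.89/563.27) = 29.6 × 1.198164 = 35.4657
Index = Σ wᵢ·(p₁ᵢ/p₀ᵢ) = 13.6215 + 28.2240 + 20.9347 + 35.4657 = 98.2459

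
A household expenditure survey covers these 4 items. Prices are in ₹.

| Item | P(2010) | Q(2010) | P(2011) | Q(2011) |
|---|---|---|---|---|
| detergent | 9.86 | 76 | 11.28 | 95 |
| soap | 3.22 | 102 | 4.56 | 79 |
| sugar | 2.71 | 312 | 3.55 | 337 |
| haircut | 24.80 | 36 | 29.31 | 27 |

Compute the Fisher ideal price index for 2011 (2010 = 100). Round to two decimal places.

123.52

Laspeyres component (base-period weights):
ΣP(2011)Q(2010) = 11.28×76 + 4.56×102 + 3.55×312 + 29.31×36 = 857.28 + 465.12 + 1107.6 + 1055.16 = 3485.16
ΣP(2010)Q(2010) = 9.86×76 + 3.22×102 + 2.71×312 + 24.80×36 = 749.36 + 328.44 + 845.52 + 892.8 = 2816.12
L = 3485.16 / 2816.12 × 100 = 123.7575
Paasche component (current-period weights):
ΣP(2011)Q(2011) = 11.28×95 + 4.56×79 + 3.55×337 + 29.31×27 = 1071.6 + 360.24 + 1196.35 + 791.37 = 3419.56
ΣP(2010)Q(2011) = 9.86×95 + 3.22×79 + 2.71×337 + 24.80×27 = 936.7 + 254.38 + 913.27 + 669.6 = 2773.95
P = 3419.56 / 2773.95 × 100 = 123.2740
Fisher = √(L × P) = √(123.7575 × 123.2740) = 123.5155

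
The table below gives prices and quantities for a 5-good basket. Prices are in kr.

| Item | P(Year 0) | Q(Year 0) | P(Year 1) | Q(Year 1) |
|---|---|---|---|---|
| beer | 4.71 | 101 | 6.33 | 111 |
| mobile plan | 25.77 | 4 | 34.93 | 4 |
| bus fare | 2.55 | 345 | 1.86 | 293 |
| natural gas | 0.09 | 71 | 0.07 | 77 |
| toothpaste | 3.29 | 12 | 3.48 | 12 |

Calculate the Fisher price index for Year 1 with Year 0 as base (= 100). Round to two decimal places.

99.29

Laspeyres component (base-period weights):
ΣP(Year 1)Q(Year 0) = 6.33×101 + 34.93×4 + 1.86×345 + 0.07×71 + 3.48×12 = 639.33 + 139.72 + 641.7 + 4.97 + 41.76 = 1467.48
ΣP(Year 0)Q(Year 0) = 4.71×101 + 25.77×4 + 2.55×345 + 0.09×71 + 3.29×12 = 475.71 + 103.08 + 879.75 + 6.39 + 39.48 = 1504.41
L = 1467.48 / 1504.41 × 100 = 97.5452
Paasche component (current-period weights):
ΣP(Year 1)Q(Year 1) = 6.33×111 + 34.93×4 + 1.86×293 + 0.07×77 + 3.48×12 = 702.63 + 139.72 + 544.98 + 5.39 + 41.76 = 1434.48
ΣP(Year 0)Q(Year 1) = 4.71×111 + 25.77×4 + 2.55×293 + 0.09×77 + 3.29×12 = 522.81 + 103.08 + 747.15 + 6.93 + 39.48 = 1419.45
P = 1434.48 / 1419.45 × 100 = 101.0589
Fisher = √(L × P) = √(97.5452 × 101.0589) = 99.2865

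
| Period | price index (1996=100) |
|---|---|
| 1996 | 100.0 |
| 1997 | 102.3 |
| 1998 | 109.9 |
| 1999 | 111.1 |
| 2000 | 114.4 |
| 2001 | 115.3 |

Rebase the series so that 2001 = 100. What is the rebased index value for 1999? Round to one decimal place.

Rebased(1999) = 111.1 / 115.3 × 100 = 96.3573

96.4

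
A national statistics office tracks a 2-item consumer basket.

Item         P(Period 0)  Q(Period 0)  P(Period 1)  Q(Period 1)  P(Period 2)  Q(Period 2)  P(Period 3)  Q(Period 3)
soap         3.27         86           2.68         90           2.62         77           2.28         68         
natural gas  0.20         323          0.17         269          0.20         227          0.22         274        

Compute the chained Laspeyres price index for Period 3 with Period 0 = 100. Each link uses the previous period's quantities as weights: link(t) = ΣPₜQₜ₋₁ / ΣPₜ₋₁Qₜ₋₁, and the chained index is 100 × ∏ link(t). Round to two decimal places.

Link Period 0→Period 1:
ΣP(Period 1)Q(Period 0) = 2.68×86 + 0.17×323 = 230.48 + 54.91 = 285.39
ΣP(Period 0)Q(Period 0) = 3.27×86 + 0.20×323 = 281.22 + 64.6 = 345.82
link = 285.39/345.82 = 0.825256
Link Period 1→Period 2:
ΣP(Period 2)Q(Period 1) = 2.62×90 + 0.20×269 = 235.8 + 53.8 = 289.6
ΣP(Period 1)Q(Period 1) = 2.68×90 + 0.17×269 = 241.2 + 45.73 = 286.93
link = 289.6/286.93 = 1.009305
Link Period 2→Period 3:
ΣP(Period 3)Q(Period 2) = 2.28×77 + 0.22×227 = 175.56 + 49.94 = 225.5
ΣP(Period 2)Q(Period 2) = 2.62×77 + 0.20×227 = 201.74 + 45.4 = 247.14
link = 225.5/247.14 = 0.912438
Chained index = 100 × 0.825256 × 1.009305 × 0.912438 = 76.0002

76.00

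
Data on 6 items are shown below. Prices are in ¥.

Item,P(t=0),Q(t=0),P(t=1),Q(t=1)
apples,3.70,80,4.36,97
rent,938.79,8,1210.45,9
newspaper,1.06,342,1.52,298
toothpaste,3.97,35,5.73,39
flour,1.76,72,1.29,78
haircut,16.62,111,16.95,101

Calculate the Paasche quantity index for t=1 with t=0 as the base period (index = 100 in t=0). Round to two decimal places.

108.48

Paasche quantity index uses current-period prices as weights.
ΣP(t=1)·Q(t=1) = 4.36×97 + 1210.45×9 + 1.52×298 + 5.73×39 + 1.29×78 + 16.95×101 = 422.92 + 10894.05 + 452.96 + 223.47 + 100.62 + 1711.95 = 13805.97
ΣP(t=1)·Q(t=0) = 4.36×80 + 1210.45×8 + 1.52×342 + 5.73×35 + 1.29×72 + 16.95×111 = 348.8 + 9683.6 + 519.84 + 200.55 + 92.88 + 1881.45 = 12727.12
Index = 13805.97 / 12727.12 × 100 = 108.4768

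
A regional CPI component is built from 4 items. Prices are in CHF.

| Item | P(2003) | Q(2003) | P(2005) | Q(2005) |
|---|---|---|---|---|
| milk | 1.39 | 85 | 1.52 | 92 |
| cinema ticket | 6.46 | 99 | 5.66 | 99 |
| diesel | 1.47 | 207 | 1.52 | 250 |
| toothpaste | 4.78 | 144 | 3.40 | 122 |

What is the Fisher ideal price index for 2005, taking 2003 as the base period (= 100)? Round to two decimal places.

86.18

Laspeyres component (base-period weights):
ΣP(2005)Q(2003) = 1.52×85 + 5.66×99 + 1.52×207 + 3.40×144 = 129.2 + 560.34 + 314.64 + 489.6 = 1493.78
ΣP(2003)Q(2003) = 1.39×85 + 6.46×99 + 1.47×207 + 4.78×144 = 118.15 + 639.54 + 304.29 + 688.32 = 1750.3
L = 1493.78 / 1750.3 × 100 = 85.3442
Paasche component (current-period weights):
ΣP(2005)Q(2005) = 1.52×92 + 5.66×99 + 1.52×250 + 3.40×122 = 139.84 + 560.34 + 380 + 414.8 = 1494.98
ΣP(2003)Q(2005) = 1.39×92 + 6.46×99 + 1.47×250 + 4.78×122 = 127.88 + 639.54 + 367.5 + 583.16 = 1718.08
P = 1494.98 / 1718.08 × 100 = 87.0146
Fisher = √(L × P) = √(85.3442 × 87.0146) = 86.1754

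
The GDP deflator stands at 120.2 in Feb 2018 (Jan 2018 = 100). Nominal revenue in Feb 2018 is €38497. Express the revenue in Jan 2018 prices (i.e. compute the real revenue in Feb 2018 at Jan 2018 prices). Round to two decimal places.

Real = Nominal ÷ (Index/100) = 38497 ÷ (120.2/100)
     = 38497 ÷ 1.202 = 32027.4542

32027.45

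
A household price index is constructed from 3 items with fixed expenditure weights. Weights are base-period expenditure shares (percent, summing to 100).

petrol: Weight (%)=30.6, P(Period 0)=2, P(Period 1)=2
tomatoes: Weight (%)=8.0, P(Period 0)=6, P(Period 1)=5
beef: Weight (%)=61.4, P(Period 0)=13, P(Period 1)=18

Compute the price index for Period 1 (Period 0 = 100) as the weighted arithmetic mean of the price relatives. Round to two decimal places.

122.28

petrol: 30.6 × (2/2) = 30.6 × 1.000000 = 30.6000
tomatoes: 8.0 × (5/6) = 8.0 × 0.833333 = 6.6667
beef: 61.4 × (18/13) = 61.4 × 1.384615 = 85.0154
Index = Σ wᵢ·(p₁ᵢ/p₀ᵢ) = 30.6000 + 6.6667 + 85.0154 = 122.2821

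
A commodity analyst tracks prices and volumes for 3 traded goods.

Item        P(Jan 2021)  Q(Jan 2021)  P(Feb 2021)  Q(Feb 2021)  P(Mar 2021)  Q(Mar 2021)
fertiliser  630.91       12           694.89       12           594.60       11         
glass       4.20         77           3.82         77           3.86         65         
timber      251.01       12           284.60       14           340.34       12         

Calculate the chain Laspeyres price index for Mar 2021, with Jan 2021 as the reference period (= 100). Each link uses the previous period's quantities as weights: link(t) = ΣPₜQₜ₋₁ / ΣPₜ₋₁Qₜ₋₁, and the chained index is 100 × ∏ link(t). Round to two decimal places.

106.79

Link Jan 2021→Feb 2021:
ΣP(Feb 2021)Q(Jan 2021) = 694.89×12 + 3.82×77 + 284.60×12 = 8338.68 + 294.14 + 3415.2 = 12048.02
ΣP(Jan 2021)Q(Jan 2021) = 630.91×12 + 4.20×77 + 251.01×12 = 7570.92 + 323.4 + 3012.12 = 10906.44
link = 12048.02/10906.44 = 1.104670
Link Feb 2021→Mar 2021:
ΣP(Mar 2021)Q(Feb 2021) = 594.60×12 + 3.86×77 + 340.34×14 = 7135.2 + 297.22 + 4764.76 = 12197.18
ΣP(Feb 2021)Q(Feb 2021) = 694.89×12 + 3.82×77 + 284.60×14 = 8338.68 + 294.14 + 3984.4 = 12617.22
link = 12197.18/12617.22 = 0.966709
Chained index = 100 × 1.104670 × 0.966709 = 106.7895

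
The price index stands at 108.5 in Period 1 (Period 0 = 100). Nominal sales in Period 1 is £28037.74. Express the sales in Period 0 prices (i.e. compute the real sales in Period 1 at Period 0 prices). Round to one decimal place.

Real = Nominal ÷ (Index/100) = 28037.74 ÷ (108.5/100)
     = 28037.74 ÷ 1.085 = 25841.2350

25841.2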